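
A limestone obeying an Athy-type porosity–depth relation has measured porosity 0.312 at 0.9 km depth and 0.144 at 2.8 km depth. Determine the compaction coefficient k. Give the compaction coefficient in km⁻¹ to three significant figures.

0.407 km⁻¹

Athy: phi(Z) = phi₀ e^(−kZ) ⇒ phi₁/phi₂ = e^{k(Z₂−Z₁)} ⇒ k = ln(phi₁/phi₂)/(Z₂−Z₁)
k = ln(0.312/0.144) / (2.8 − 0.9) = ln(2.167) / 1.9 = 0.7732 / 1.9 = 0.4069 km⁻¹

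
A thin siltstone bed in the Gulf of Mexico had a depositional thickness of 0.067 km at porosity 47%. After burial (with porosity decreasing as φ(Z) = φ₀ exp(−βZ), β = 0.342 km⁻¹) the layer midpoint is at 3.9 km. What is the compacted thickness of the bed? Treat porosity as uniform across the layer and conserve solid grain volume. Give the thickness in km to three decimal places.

Porosity at 3.9 km: φ = 0.47·exp(−0.342×3.9) = 0.1238
Solid-volume conservation: h(1−φ) = h₀(1−φ₀) ⇒ h = h₀·(1−φ₀)/(1−φ)
h = 0.067 × (1 − 0.47)/(1 − 0.1238) = 0.067 × 0.6049 = 0.0405 km

0.041 km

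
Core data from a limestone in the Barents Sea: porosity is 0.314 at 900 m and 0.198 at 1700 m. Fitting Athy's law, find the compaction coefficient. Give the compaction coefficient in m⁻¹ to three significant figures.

0.000576 m⁻¹

Working in km (1 km = 1000 m; β in km⁻¹ = β in m⁻¹ × 1000):
Athy: φ(z) = φ₀ e^(−βz) ⇒ φ₁/φ₂ = e^{β(z₂−z₁)} ⇒ β = ln(φ₁/φ₂)/(z₂−z₁)
β = ln(0.314/0.198) / (1.7 − 0.9) = ln(1.586) / 0.8 = 0.4611 / 0.8 = 0.5764 km⁻¹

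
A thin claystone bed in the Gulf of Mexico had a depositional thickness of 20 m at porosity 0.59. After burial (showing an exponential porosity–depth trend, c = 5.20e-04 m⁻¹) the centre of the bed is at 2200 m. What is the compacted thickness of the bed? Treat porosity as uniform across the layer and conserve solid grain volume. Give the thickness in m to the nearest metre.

10 m

Working in km (1 km = 1000 m; c in km⁻¹ = c in m⁻¹ × 1000):
Porosity at 2.2 km: φ = 0.59·exp(−0.52×2.2) = 0.1879
Solid-volume conservation: h(1−φ) = h₀(1−φ₀) ⇒ h = h₀·(1−φ₀)/(1−φ)
h = 0.02 × (1 − 0.59)/(1 − 0.1879) = 0.02 × 0.5049 = 0.0101 km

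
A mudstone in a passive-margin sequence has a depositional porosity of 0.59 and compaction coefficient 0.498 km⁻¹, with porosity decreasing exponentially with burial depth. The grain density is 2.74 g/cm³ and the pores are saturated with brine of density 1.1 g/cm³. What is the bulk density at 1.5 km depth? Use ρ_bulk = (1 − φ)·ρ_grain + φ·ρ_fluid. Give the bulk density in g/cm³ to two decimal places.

2.28 g/cm³

Porosity at depth: n = 0.59·exp(−0.498×1.5) = 0.59×0.4738 = 0.2795
Bulk density: ρ_b = (1−n)ρ_g + n·ρ_f = 0.7205×2.74 + 0.2795×1.1
       = 1.974 + 0.307 = 2.282 g/cm³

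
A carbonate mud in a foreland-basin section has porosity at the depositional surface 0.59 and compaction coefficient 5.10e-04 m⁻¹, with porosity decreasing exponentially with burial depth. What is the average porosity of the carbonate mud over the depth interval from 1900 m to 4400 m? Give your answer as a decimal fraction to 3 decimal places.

0.127

Working in km (1 km = 1000 m; β in km⁻¹ = β in m⁻¹ × 1000):
⟨n⟩ = (1/(z₂−z₁)) ∫ n₀ e^(−βz) dz = n₀·(e^(−β·z₁) − e^(−β·z₂)) / (β·(z₂−z₁))
e^(−0.51×1.9) = 0.3795; e^(−0.51×4.4) = 0.1060
⟨n⟩ = 0.59 × (0.3795 − 0.1060) / (0.51 × 2.5) = 0.59 × 0.2145 = 0.1265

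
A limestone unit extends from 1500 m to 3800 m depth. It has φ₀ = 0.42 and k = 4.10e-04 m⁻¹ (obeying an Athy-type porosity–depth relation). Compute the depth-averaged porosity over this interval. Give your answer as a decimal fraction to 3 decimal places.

Working in km (1 km = 1000 m; k in km⁻¹ = k in m⁻¹ × 1000):
⟨φ⟩ = (1/(Z₂−Z₁)) ∫ φ₀ e^(−kZ) dZ = φ₀·(e^(−k·Z₁) − e^(−k·Z₂)) / (k·(Z₂−Z₁))
e^(−0.41×1.5) = 0.5406; e^(−0.41×3.8) = 0.2106
⟨φ⟩ = 0.42 × (0.5406 − 0.2106) / (0.41 × 2.3) = 0.42 × 0.3500 = 0.1470

0.147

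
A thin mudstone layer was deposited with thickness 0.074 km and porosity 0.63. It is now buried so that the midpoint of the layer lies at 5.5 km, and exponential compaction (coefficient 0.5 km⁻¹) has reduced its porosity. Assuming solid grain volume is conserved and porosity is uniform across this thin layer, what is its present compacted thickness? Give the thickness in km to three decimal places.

Porosity at 5.5 km: φ = 0.63·exp(−0.5×5.5) = 0.0403
Solid-volume conservation: h(1−φ) = h₀(1−φ₀) ⇒ h = h₀·(1−φ₀)/(1−φ)
h = 0.074 × (1 − 0.63)/(1 − 0.0403) = 0.074 × 0.3855 = 0.0285 km

0.029 km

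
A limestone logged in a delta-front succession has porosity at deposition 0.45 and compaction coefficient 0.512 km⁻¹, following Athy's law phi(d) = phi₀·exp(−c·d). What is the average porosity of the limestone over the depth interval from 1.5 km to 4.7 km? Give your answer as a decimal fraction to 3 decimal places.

⟨phi⟩ = (1/(d₂−d₁)) ∫ phi₀ e^(−cd) dd = phi₀·(e^(−c·d₁) − e^(−c·d₂)) / (c·(d₂−d₁))
e^(−0.512×1.5) = 0.4639; e^(−0.512×4.7) = 0.0901
⟨phi⟩ = 0.45 × (0.4639 − 0.0901) / (0.512 × 3.2) = 0.45 × 0.2281 = 0.1027

0.103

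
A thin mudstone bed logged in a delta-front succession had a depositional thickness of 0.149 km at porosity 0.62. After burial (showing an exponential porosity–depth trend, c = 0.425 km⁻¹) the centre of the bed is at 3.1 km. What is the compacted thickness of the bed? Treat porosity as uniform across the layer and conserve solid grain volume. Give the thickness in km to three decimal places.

Porosity at 3.1 km: phi = 0.62·exp(−0.425×3.1) = 0.1660
Solid-volume conservation: h(1−phi) = h₀(1−phi₀) ⇒ h = h₀·(1−phi₀)/(1−phi)
h = 0.149 × (1 − 0.62)/(1 − 0.1660) = 0.149 × 0.4557 = 0.0679 km

0.068 km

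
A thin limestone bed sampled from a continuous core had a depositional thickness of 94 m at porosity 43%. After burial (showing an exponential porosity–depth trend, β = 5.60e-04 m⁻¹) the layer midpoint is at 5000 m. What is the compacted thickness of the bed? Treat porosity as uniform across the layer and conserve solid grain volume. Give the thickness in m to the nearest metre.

55 m

Working in km (1 km = 1000 m; β in km⁻¹ = β in m⁻¹ × 1000):
Porosity at 5 km: phi = 0.43·exp(−0.56×5) = 0.0261
Solid-volume conservation: h(1−phi) = h₀(1−phi₀) ⇒ h = h₀·(1−phi₀)/(1−phi)
h = 0.094 × (1 − 0.43)/(1 − 0.0261) = 0.094 × 0.5853 = 0.0550 km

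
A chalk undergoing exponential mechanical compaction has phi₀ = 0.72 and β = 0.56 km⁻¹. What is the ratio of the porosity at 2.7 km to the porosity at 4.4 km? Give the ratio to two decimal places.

phi(d₁)/phi(d₂) = e^(−β·d₁)/e^(−β·d₂) = e^{β(d₂−d₁)}
= exp(0.56 × 1.7) = exp(0.952) = 2.5909

2.59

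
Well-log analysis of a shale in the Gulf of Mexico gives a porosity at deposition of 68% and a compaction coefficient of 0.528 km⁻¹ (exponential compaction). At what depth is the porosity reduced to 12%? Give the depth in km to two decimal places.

3.29 km

Invert Athy's law: Z = ln(n₀/n) / β
Z = ln(0.68/0.12) / 0.528 = ln(5.667) / 0.528 = 1.7346 / 0.528 = 3.285 km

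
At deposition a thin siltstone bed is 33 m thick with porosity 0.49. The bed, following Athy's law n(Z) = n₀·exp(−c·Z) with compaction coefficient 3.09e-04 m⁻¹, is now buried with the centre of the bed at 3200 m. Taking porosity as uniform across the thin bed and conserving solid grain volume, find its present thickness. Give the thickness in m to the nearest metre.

Working in km (1 km = 1000 m; c in km⁻¹ = c in m⁻¹ × 1000):
Porosity at 3.2 km: n = 0.49·exp(−0.309×3.2) = 0.1823
Solid-volume conservation: h(1−n) = h₀(1−n₀) ⇒ h = h₀·(1−n₀)/(1−n)
h = 0.033 × (1 − 0.49)/(1 − 0.1823) = 0.033 × 0.6237 = 0.0206 km

21 m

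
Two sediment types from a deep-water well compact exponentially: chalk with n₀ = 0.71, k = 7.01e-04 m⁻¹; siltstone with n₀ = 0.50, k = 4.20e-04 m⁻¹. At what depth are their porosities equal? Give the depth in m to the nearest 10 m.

1250 m

Working in km (1 km = 1000 m; k in km⁻¹ = k in m⁻¹ × 1000):
Set n₀ₐ e^(−kₐz) = n₀ᵦ e^(−kᵦz) ⇒ ln(n₀ₐ/n₀ᵦ) = (kₐ − kᵦ)·z
z = ln(0.71/0.5) / (0.701 − 0.42) = 0.3507 / 0.281 = 1.248 km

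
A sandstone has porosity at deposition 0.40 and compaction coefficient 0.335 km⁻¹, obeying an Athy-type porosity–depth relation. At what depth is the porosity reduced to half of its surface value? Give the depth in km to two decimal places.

2.07 km

n/n₀ = 1/2 ⇒ exp(−β·Z) = 1/2 ⇒ Z = ln(2) / β
Z = 0.6931 / 0.335 = 2.069 km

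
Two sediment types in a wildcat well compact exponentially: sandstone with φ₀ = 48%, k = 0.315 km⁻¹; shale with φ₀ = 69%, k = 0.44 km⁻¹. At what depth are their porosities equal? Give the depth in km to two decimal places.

2.90 km

Set φ₀ₐ e^(−kₐd) = φ₀ᵦ e^(−kᵦd) ⇒ ln(φ₀ₐ/φ₀ᵦ) = (kₐ − kᵦ)·d
d = ln(0.48/0.69) / (0.315 − 0.44) = -0.3629 / -0.125 = 2.903 km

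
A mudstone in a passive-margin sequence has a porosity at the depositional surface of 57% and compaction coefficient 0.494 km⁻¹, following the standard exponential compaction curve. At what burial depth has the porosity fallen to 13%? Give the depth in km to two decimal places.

Invert Athy's law: Z = ln(n₀/n) / k
Z = ln(0.57/0.13) / 0.494 = ln(4.385) / 0.494 = 1.4781 / 0.494 = 2.992 km

2.99 km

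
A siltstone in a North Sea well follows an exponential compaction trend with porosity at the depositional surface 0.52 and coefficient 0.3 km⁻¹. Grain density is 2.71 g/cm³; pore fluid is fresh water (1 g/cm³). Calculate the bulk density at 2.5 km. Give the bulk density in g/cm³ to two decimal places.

Porosity at depth: φ = 0.52·exp(−0.3×2.5) = 0.52×0.4724 = 0.2456
Bulk density: ρ_b = (1−φ)ρ_g + φ·ρ_f = 0.7544×2.71 + 0.2456×1
       = 2.044 + 0.246 = 2.290 g/cm³

2.29 g/cm³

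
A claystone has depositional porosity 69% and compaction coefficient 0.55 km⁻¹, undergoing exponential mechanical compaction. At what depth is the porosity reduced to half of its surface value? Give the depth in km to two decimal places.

phi/phi₀ = 1/2 ⇒ exp(−k·d) = 1/2 ⇒ d = ln(2) / k
d = 0.6931 / 0.55 = 1.260 km

1.26 km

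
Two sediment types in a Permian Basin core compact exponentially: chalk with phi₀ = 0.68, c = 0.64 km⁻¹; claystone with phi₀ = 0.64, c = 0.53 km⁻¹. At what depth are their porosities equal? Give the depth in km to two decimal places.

0.55 km

Set phi₀ₐ e^(−cₐz) = phi₀ᵦ e^(−cᵦz) ⇒ ln(phi₀ₐ/phi₀ᵦ) = (cₐ − cᵦ)·z
z = ln(0.68/0.64) / (0.64 − 0.53) = 0.0606 / 0.11 = 0.551 km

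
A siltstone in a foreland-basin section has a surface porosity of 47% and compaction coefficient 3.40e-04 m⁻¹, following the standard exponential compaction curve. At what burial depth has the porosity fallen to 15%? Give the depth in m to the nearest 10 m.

3360 m

Working in km (1 km = 1000 m; k in km⁻¹ = k in m⁻¹ × 1000):
Invert Athy's law: z = ln(φ₀/φ) / k
z = ln(0.47/0.15) / 0.34 = ln(3.133) / 0.34 = 1.1421 / 0.34 = 3.359 km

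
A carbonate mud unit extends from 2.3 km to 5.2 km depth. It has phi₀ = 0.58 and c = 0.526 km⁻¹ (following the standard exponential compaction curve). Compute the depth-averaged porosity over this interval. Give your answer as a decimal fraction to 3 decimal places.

⟨phi⟩ = (1/(z₂−z₁)) ∫ phi₀ e^(−cz) dz = phi₀·(e^(−c·z₁) − e^(−c·z₂)) / (c·(z₂−z₁))
e^(−0.526×2.3) = 0.2983; e^(−0.526×5.2) = 0.0649
⟨phi⟩ = 0.58 × (0.2983 − 0.0649) / (0.526 × 2.9) = 0.58 × 0.1530 = 0.0887

0.089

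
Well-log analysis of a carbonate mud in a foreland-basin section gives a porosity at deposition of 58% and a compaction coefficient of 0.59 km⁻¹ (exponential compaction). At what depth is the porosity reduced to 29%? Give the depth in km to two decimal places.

Invert Athy's law: z = ln(phi₀/phi) / k
z = ln(0.58/0.29) / 0.59 = ln(2) / 0.59 = 0.6931 / 0.59 = 1.175 km

1.17 km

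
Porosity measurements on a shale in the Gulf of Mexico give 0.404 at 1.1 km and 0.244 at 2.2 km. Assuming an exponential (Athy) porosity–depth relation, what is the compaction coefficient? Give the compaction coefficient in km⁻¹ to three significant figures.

0.458 km⁻¹

Athy: φ(Z) = φ₀ e^(−kZ) ⇒ φ₁/φ₂ = e^{k(Z₂−Z₁)} ⇒ k = ln(φ₁/φ₂)/(Z₂−Z₁)
k = ln(0.404/0.244) / (2.2 − 1.1) = ln(1.656) / 1.1 = 0.5042 / 1.1 = 0.4584 km⁻¹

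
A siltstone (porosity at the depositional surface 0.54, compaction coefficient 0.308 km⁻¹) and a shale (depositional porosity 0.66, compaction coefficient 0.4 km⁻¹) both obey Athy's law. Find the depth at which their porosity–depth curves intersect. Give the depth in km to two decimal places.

2.18 km

Set phi₀ₐ e^(−kₐz) = phi₀ᵦ e^(−kᵦz) ⇒ ln(phi₀ₐ/phi₀ᵦ) = (kₐ − kᵦ)·z
z = ln(0.54/0.66) / (0.308 − 0.4) = -0.2007 / -0.092 = 2.181 km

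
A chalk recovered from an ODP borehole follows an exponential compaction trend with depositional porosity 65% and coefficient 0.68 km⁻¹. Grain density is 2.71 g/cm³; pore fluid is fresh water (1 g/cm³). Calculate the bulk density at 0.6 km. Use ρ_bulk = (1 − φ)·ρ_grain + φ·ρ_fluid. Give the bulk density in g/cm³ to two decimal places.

Porosity at depth: n = 0.65·exp(−0.68×0.6) = 0.65×0.6650 = 0.4322
Bulk density: ρ_b = (1−n)ρ_g + n·ρ_f = 0.5678×2.71 + 0.4322×1
       = 1.539 + 0.432 = 1.971 g/cm³

1.97 g/cm³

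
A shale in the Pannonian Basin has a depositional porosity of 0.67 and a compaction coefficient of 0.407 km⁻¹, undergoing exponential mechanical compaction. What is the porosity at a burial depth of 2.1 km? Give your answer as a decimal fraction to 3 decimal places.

0.285

φ = φ₀·exp(−β·z) = 0.67 × exp(−0.407 × 2.1) = 0.67 × exp(−0.8547)
  = 0.67 × 0.4254 = 0.2850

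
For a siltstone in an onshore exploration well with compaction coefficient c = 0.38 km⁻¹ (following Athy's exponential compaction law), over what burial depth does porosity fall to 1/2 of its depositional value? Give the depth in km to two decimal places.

phi/phi₀ = 1/2 ⇒ exp(−c·Z) = 1/2 ⇒ Z = ln(2) / c
Z = 0.6931 / 0.38 = 1.824 km

1.82 km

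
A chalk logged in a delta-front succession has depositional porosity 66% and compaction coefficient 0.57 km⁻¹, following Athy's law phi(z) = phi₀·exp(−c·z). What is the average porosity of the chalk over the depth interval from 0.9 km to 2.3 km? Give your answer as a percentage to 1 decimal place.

⟨phi⟩ = (1/(z₂−z₁)) ∫ phi₀ e^(−cz) dz = phi₀·(e^(−c·z₁) − e^(−c·z₂)) / (c·(z₂−z₁))
e^(−0.57×0.9) = 0.5987; e^(−0.57×2.3) = 0.2696
⟨phi⟩ = 0.66 × (0.5987 − 0.2696) / (0.57 × 1.4) = 0.66 × 0.4125 = 0.2722

27.2%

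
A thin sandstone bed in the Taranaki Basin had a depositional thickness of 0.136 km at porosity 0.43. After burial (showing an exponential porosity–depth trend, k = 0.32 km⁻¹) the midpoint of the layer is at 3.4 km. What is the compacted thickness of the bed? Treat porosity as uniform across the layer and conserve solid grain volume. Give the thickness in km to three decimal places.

0.091 km

Porosity at 3.4 km: n = 0.43·exp(−0.32×3.4) = 0.1449
Solid-volume conservation: h(1−n) = h₀(1−n₀) ⇒ h = h₀·(1−n₀)/(1−n)
h = 0.136 × (1 − 0.43)/(1 − 0.1449) = 0.136 × 0.6666 = 0.0907 km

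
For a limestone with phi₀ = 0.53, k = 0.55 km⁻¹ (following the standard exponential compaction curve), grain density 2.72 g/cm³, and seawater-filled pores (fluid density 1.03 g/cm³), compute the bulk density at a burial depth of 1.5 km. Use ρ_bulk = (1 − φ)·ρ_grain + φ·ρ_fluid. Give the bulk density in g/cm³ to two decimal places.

2.33 g/cm³

Porosity at depth: phi = 0.53·exp(−0.55×1.5) = 0.53×0.4382 = 0.2323
Bulk density: ρ_b = (1−phi)ρ_g + phi·ρ_f = 0.7677×2.72 + 0.2323×1.03
       = 2.088 + 0.239 = 2.327 g/cm³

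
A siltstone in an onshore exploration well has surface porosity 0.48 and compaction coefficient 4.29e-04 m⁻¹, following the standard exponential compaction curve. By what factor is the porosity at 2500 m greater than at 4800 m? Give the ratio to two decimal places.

Working in km (1 km = 1000 m; c in km⁻¹ = c in m⁻¹ × 1000):
n(z₁)/n(z₂) = e^(−c·z₁)/e^(−c·z₂) = e^{c(z₂−z₁)}
= exp(0.429 × 2.3) = exp(0.9867) = 2.6824

2.68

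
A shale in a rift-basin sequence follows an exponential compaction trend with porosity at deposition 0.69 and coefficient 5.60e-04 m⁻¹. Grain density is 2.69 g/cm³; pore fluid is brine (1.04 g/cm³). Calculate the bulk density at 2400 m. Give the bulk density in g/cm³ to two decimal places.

2.39 g/cm³

Working in km (1 km = 1000 m; k in km⁻¹ = k in m⁻¹ × 1000):
Porosity at depth: n = 0.69·exp(−0.56×2.4) = 0.69×0.2608 = 0.1800
Bulk density: ρ_b = (1−n)ρ_g + n·ρ_f = 0.8200×2.69 + 0.1800×1.04
       = 2.206 + 0.187 = 2.393 g/cm³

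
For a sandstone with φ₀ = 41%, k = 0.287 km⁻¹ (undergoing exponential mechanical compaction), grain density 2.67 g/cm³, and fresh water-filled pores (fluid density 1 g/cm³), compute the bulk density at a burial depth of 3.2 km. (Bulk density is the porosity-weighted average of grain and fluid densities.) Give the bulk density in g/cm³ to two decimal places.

Porosity at depth: φ = 0.41·exp(−0.287×3.2) = 0.41×0.3992 = 0.1637
Bulk density: ρ_b = (1−φ)ρ_g + φ·ρ_f = 0.8363×2.67 + 0.1637×1
       = 2.233 + 0.164 = 2.397 g/cm³

2.40 g/cm³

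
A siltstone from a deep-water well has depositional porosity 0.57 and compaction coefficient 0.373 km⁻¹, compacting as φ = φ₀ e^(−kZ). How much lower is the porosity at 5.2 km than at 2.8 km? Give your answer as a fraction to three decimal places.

0.119

φ(2.8) = 0.57·e^(−0.373×2.8) = 0.2006
φ(5.2) = 0.57·e^(−0.373×5.2) = 0.0819
Δφ = 0.2006 − 0.0819 = 0.1186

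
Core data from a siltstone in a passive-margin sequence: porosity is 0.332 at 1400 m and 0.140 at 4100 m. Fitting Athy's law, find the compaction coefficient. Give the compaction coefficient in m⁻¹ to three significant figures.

0.000320 m⁻¹

Working in km (1 km = 1000 m; β in km⁻¹ = β in m⁻¹ × 1000):
Athy: n(Z) = n₀ e^(−βZ) ⇒ n₁/n₂ = e^{β(Z₂−Z₁)} ⇒ β = ln(n₁/n₂)/(Z₂−Z₁)
β = ln(0.332/0.14) / (4.1 − 1.4) = ln(2.371) / 2.7 = 0.8635 / 2.7 = 0.3198 km⁻¹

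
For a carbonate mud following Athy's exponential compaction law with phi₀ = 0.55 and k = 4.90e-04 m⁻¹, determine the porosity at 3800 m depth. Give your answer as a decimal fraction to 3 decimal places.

0.085

Working in km (1 km = 1000 m; k in km⁻¹ = k in m⁻¹ × 1000):
phi = phi₀·exp(−k·d) = 0.55 × exp(−0.49 × 3.8) = 0.55 × exp(−1.862)
  = 0.55 × 0.1554 = 0.0854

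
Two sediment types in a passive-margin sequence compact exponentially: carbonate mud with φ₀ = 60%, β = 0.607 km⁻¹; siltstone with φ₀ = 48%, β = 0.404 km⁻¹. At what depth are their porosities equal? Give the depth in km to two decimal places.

1.10 km

Set φ₀ₐ e^(−βₐz) = φ₀ᵦ e^(−βᵦz) ⇒ ln(φ₀ₐ/φ₀ᵦ) = (βₐ − βᵦ)·z
z = ln(0.6/0.48) / (0.607 − 0.404) = 0.2231 / 0.203 = 1.099 km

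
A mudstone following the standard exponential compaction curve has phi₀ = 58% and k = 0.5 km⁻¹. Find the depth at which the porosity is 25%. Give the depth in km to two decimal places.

Invert Athy's law: z = ln(phi₀/phi) / k
z = ln(0.58/0.25) / 0.5 = ln(2.32) / 0.5 = 0.8416 / 0.5 = 1.683 km

1.68 km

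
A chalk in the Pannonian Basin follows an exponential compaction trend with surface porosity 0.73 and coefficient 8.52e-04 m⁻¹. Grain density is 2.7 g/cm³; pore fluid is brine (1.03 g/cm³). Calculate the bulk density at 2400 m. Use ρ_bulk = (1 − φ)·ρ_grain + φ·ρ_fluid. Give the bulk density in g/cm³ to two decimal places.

2.54 g/cm³

Working in km (1 km = 1000 m; c in km⁻¹ = c in m⁻¹ × 1000):
Porosity at depth: n = 0.73·exp(−0.852×2.4) = 0.73×0.1294 = 0.0945
Bulk density: ρ_b = (1−n)ρ_g + n·ρ_f = 0.9055×2.7 + 0.0945×1.03
       = 2.445 + 0.097 = 2.542 g/cm³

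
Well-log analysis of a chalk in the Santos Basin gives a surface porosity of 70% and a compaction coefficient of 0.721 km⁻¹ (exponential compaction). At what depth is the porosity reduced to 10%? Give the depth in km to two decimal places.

Invert Athy's law: Z = ln(phi₀/phi) / c
Z = ln(0.7/0.1) / 0.721 = ln(7) / 0.721 = 1.9459 / 0.721 = 2.699 km

2.70 km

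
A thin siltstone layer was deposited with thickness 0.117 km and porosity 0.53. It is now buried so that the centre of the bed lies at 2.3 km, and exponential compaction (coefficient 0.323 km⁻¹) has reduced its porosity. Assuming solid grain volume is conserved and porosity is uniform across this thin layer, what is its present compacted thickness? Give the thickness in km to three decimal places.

0.074 km

Porosity at 2.3 km: phi = 0.53·exp(−0.323×2.3) = 0.2521
Solid-volume conservation: h(1−phi) = h₀(1−phi₀) ⇒ h = h₀·(1−phi₀)/(1−phi)
h = 0.117 × (1 − 0.53)/(1 − 0.2521) = 0.117 × 0.6285 = 0.0735 km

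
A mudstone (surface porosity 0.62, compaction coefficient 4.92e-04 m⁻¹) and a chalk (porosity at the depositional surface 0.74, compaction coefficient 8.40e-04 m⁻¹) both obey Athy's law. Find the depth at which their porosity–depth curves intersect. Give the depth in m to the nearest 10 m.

Working in km (1 km = 1000 m; k in km⁻¹ = k in m⁻¹ × 1000):
Set φ₀ₐ e^(−kₐz) = φ₀ᵦ e^(−kᵦz) ⇒ ln(φ₀ₐ/φ₀ᵦ) = (kₐ − kᵦ)·z
z = ln(0.62/0.74) / (0.492 − 0.84) = -0.1769 / -0.348 = 0.508 km

510 m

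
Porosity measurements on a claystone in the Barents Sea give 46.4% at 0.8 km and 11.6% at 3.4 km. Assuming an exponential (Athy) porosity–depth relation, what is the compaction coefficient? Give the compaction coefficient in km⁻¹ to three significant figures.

0.533 km⁻¹

Athy: φ(d) = φ₀ e^(−βd) ⇒ φ₁/φ₂ = e^{β(d₂−d₁)} ⇒ β = ln(φ₁/φ₂)/(d₂−d₁)
β = ln(0.464/0.116) / (3.4 − 0.8) = ln(4) / 2.6 = 1.3863 / 2.6 = 0.5332 km⁻¹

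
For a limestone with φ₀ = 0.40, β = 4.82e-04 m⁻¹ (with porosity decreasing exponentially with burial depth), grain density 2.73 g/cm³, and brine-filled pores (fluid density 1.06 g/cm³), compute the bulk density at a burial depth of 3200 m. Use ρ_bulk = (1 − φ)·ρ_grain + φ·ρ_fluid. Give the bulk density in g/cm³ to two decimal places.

2.59 g/cm³

Working in km (1 km = 1000 m; β in km⁻¹ = β in m⁻¹ × 1000):
Porosity at depth: φ = 0.4·exp(−0.482×3.2) = 0.4×0.2139 = 0.0855
Bulk density: ρ_b = (1−φ)ρ_g + φ·ρ_f = 0.9145×2.73 + 0.0855×1.06
       = 2.496 + 0.091 = 2.587 g/cm³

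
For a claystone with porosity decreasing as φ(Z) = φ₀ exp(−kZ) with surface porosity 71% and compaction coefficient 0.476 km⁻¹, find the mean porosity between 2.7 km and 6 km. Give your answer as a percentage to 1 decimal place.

9.9%

⟨φ⟩ = (1/(Z₂−Z₁)) ∫ φ₀ e^(−kZ) dZ = φ₀·(e^(−k·Z₁) − e^(−k·Z₂)) / (k·(Z₂−Z₁))
e^(−0.476×2.7) = 0.2766; e^(−0.476×6) = 0.0575
⟨φ⟩ = 0.71 × (0.2766 − 0.0575) / (0.476 × 3.3) = 0.71 × 0.1395 = 0.0990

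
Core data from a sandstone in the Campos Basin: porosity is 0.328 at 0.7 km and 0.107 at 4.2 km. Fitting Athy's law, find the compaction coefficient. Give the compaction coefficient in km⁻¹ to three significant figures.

Athy: phi(Z) = phi₀ e^(−kZ) ⇒ phi₁/phi₂ = e^{k(Z₂−Z₁)} ⇒ k = ln(phi₁/phi₂)/(Z₂−Z₁)
k = ln(0.328/0.107) / (4.2 − 0.7) = ln(3.065) / 3.5 = 1.1202 / 3.5 = 0.3201 km⁻¹

0.320 km⁻¹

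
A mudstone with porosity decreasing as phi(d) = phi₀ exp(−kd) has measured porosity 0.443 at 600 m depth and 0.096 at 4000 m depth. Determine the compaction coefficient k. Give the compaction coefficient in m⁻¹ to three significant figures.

Working in km (1 km = 1000 m; k in km⁻¹ = k in m⁻¹ × 1000):
Athy: phi(d) = phi₀ e^(−kd) ⇒ phi₁/phi₂ = e^{k(d₂−d₁)} ⇒ k = ln(phi₁/phi₂)/(d₂−d₁)
k = ln(0.443/0.096) / (4 − 0.6) = ln(4.615) / 3.4 = 1.5292 / 3.4 = 0.4498 km⁻¹

0.000450 m⁻¹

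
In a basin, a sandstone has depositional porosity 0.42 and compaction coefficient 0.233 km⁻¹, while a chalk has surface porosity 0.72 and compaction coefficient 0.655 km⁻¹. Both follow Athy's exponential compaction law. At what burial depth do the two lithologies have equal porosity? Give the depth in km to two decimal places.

Set n₀ₐ e^(−kₐz) = n₀ᵦ e^(−kᵦz) ⇒ ln(n₀ₐ/n₀ᵦ) = (kₐ − kᵦ)·z
z = ln(0.42/0.72) / (0.233 − 0.655) = -0.5390 / -0.422 = 1.277 km

1.28 km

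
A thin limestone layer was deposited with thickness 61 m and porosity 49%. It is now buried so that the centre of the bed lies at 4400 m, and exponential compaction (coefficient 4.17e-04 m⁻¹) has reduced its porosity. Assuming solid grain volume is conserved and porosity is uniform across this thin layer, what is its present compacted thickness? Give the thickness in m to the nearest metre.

34 m

Working in km (1 km = 1000 m; β in km⁻¹ = β in m⁻¹ × 1000):
Porosity at 4.4 km: φ = 0.49·exp(−0.417×4.4) = 0.0782
Solid-volume conservation: h(1−φ) = h₀(1−φ₀) ⇒ h = h₀·(1−φ₀)/(1−φ)
h = 0.061 × (1 − 0.49)/(1 − 0.0782) = 0.061 × 0.5533 = 0.0338 km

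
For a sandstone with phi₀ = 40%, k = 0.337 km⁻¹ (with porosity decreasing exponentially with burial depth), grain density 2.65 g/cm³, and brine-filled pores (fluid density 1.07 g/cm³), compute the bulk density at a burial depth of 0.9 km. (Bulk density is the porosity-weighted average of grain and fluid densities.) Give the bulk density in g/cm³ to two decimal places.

Porosity at depth: phi = 0.4·exp(−0.337×0.9) = 0.4×0.7384 = 0.2954
Bulk density: ρ_b = (1−phi)ρ_g + phi·ρ_f = 0.7046×2.65 + 0.2954×1.07
       = 1.867 + 0.316 = 2.183 g/cm³

2.18 g/cm³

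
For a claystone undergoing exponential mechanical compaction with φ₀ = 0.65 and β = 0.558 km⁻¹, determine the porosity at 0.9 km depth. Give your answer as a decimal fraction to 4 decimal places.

0.3934

φ = φ₀·exp(−β·z) = 0.65 × exp(−0.558 × 0.9) = 0.65 × exp(−0.5022)
  = 0.65 × 0.6052 = 0.3934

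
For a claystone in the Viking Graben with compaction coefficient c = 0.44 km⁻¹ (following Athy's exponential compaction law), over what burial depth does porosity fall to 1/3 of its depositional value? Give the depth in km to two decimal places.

φ/φ₀ = 1/3 ⇒ exp(−c·z) = 1/3 ⇒ z = ln(3) / c
z = 1.0986 / 0.44 = 2.497 km

2.50 km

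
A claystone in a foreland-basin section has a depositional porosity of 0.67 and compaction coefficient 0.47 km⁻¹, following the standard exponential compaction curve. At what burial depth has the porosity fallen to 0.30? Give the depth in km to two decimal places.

Invert Athy's law: z = ln(n₀/n) / c
z = ln(0.67/0.3) / 0.47 = ln(2.233) / 0.47 = 0.8035 / 0.47 = 1.710 km

1.71 km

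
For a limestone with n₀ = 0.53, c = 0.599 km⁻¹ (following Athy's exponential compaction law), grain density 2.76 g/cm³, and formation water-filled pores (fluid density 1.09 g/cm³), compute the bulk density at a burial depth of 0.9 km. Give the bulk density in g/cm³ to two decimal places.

2.24 g/cm³

Porosity at depth: n = 0.53·exp(−0.599×0.9) = 0.53×0.5833 = 0.3091
Bulk density: ρ_b = (1−n)ρ_g + n·ρ_f = 0.6909×2.76 + 0.3091×1.09
       = 1.907 + 0.337 = 2.244 g/cm³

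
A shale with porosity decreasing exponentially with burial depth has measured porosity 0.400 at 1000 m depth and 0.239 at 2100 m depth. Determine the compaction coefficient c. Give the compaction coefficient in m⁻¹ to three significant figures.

Working in km (1 km = 1000 m; c in km⁻¹ = c in m⁻¹ × 1000):
Athy: φ(z) = φ₀ e^(−cz) ⇒ φ₁/φ₂ = e^{c(z₂−z₁)} ⇒ c = ln(φ₁/φ₂)/(z₂−z₁)
c = ln(0.4/0.239) / (2.1 − 1) = ln(1.674) / 1.1 = 0.5150 / 1.1 = 0.4682 km⁻¹

0.000468 m⁻¹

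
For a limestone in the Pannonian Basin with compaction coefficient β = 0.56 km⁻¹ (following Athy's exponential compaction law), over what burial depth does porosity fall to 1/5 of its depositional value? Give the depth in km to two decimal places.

φ/φ₀ = 1/5 ⇒ exp(−β·Z) = 1/5 ⇒ Z = ln(5) / β
Z = 1.6094 / 0.56 = 2.874 km

2.87 km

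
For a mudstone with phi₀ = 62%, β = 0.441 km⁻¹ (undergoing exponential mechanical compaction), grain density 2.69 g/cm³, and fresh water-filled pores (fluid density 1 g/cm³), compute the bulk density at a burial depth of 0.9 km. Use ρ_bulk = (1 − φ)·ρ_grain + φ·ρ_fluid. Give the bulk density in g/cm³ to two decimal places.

Porosity at depth: phi = 0.62·exp(−0.441×0.9) = 0.62×0.6724 = 0.4169
Bulk density: ρ_b = (1−phi)ρ_g + phi·ρ_f = 0.5831×2.69 + 0.4169×1
       = 1.569 + 0.417 = 1.985 g/cm³

1.99 g/cm³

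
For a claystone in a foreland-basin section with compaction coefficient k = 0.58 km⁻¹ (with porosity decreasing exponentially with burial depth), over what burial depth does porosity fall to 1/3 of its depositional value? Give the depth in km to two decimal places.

1.89 km

n/n₀ = 1/3 ⇒ exp(−k·z) = 1/3 ⇒ z = ln(3) / k
z = 1.0986 / 0.58 = 1.894 km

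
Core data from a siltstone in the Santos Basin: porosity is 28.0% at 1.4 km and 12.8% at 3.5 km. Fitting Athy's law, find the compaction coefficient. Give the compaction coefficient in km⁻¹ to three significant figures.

Athy: n(d) = n₀ e^(−βd) ⇒ n₁/n₂ = e^{β(d₂−d₁)} ⇒ β = ln(n₁/n₂)/(d₂−d₁)
β = ln(0.28/0.128) / (3.5 − 1.4) = ln(2.188) / 2.1 = 0.7828 / 2.1 = 0.3727 km⁻¹

0.373 km⁻¹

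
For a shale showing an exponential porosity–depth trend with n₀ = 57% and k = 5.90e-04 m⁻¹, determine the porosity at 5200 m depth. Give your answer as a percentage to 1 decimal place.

Working in km (1 km = 1000 m; k in km⁻¹ = k in m⁻¹ × 1000):
n = n₀·exp(−k·Z) = 0.57 × exp(−0.59 × 5.2) = 0.57 × exp(−3.068)
  = 0.57 × 0.0465 = 0.0265

2.7%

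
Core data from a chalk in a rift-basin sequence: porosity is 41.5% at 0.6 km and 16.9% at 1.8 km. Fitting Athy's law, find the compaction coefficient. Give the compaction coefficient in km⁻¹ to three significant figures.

0.749 km⁻¹

Athy: φ(d) = φ₀ e^(−cd) ⇒ φ₁/φ₂ = e^{c(d₂−d₁)} ⇒ c = ln(φ₁/φ₂)/(d₂−d₁)
c = ln(0.415/0.169) / (1.8 − 0.6) = ln(2.456) / 1.2 = 0.8984 / 1.2 = 0.7486 km⁻¹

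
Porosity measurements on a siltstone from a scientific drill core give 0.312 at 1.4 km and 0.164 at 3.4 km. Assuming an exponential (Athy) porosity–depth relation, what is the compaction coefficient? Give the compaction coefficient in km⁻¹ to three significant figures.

0.322 km⁻¹

Athy: n(z) = n₀ e^(−cz) ⇒ n₁/n₂ = e^{c(z₂−z₁)} ⇒ c = ln(n₁/n₂)/(z₂−z₁)
c = ln(0.312/0.164) / (3.4 − 1.4) = ln(1.902) / 2 = 0.6431 / 2 = 0.3216 km⁻¹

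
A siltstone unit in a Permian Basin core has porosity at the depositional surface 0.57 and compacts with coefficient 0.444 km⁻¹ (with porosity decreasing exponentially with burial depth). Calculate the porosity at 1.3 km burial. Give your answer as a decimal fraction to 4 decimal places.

phi = phi₀·exp(−k·Z) = 0.57 × exp(−0.444 × 1.3) = 0.57 × exp(−0.5772)
  = 0.57 × 0.5615 = 0.3200

0.3200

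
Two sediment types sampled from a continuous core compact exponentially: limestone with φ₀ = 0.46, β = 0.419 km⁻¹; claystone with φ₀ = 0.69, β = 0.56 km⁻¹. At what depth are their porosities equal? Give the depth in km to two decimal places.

2.88 km

Set φ₀ₐ e^(−βₐZ) = φ₀ᵦ e^(−βᵦZ) ⇒ ln(φ₀ₐ/φ₀ᵦ) = (βₐ − βᵦ)·Z
Z = ln(0.46/0.69) / (0.419 − 0.56) = -0.4055 / -0.141 = 2.876 km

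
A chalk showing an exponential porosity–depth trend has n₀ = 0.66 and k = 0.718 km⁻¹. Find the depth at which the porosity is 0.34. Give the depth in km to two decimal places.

0.92 km

Invert Athy's law: Z = ln(n₀/n) / k
Z = ln(0.66/0.34) / 0.718 = ln(1.941) / 0.718 = 0.6633 / 0.718 = 0.924 km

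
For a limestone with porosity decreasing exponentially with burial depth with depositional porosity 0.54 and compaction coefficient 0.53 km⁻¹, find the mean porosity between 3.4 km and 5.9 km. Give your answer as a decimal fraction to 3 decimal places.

⟨n⟩ = (1/(Z₂−Z₁)) ∫ n₀ e^(−βZ) dZ = n₀·(e^(−β·Z₁) − e^(−β·Z₂)) / (β·(Z₂−Z₁))
e^(−0.53×3.4) = 0.1650; e^(−0.53×5.9) = 0.0438
⟨n⟩ = 0.54 × (0.1650 − 0.0438) / (0.53 × 2.5) = 0.54 × 0.0914 = 0.0494

0.049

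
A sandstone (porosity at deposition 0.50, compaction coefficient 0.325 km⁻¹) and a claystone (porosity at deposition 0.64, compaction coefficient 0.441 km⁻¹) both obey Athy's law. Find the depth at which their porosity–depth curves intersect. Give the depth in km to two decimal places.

Set phi₀ₐ e^(−cₐZ) = phi₀ᵦ e^(−cᵦZ) ⇒ ln(phi₀ₐ/phi₀ᵦ) = (cₐ − cᵦ)·Z
Z = ln(0.5/0.64) / (0.325 − 0.441) = -0.2469 / -0.116 = 2.128 km

2.13 km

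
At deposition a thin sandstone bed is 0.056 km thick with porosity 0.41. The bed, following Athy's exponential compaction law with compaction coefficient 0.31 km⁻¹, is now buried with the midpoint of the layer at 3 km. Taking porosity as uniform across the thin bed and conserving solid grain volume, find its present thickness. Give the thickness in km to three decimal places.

Porosity at 3 km: n = 0.41·exp(−0.31×3) = 0.1618
Solid-volume conservation: h(1−n) = h₀(1−n₀) ⇒ h = h₀·(1−n₀)/(1−n)
h = 0.056 × (1 − 0.41)/(1 − 0.1618) = 0.056 × 0.7039 = 0.0394 km

0.039 km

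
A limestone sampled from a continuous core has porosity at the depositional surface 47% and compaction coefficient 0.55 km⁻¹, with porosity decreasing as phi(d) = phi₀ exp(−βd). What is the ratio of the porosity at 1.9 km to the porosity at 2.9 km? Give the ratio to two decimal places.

phi(d₁)/phi(d₂) = e^(−β·d₁)/e^(−β·d₂) = e^{β(d₂−d₁)}
= exp(0.55 × 1) = exp(0.55) = 1.7333

1.73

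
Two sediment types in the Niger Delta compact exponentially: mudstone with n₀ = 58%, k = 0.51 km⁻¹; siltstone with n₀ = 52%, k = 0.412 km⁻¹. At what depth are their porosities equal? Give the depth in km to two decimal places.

Set n₀ₐ e^(−kₐz) = n₀ᵦ e^(−kᵦz) ⇒ ln(n₀ₐ/n₀ᵦ) = (kₐ − kᵦ)·z
z = ln(0.58/0.52) / (0.51 − 0.412) = 0.1092 / 0.098 = 1.114 km

1.11 km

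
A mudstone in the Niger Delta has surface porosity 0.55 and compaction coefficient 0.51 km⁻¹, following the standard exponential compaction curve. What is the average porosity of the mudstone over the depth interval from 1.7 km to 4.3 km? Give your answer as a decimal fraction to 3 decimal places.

0.128

⟨n⟩ = (1/(d₂−d₁)) ∫ n₀ e^(−kd) dd = n₀·(e^(−k·d₁) − e^(−k·d₂)) / (k·(d₂−d₁))
e^(−0.51×1.7) = 0.4202; e^(−0.51×4.3) = 0.1116
⟨n⟩ = 0.55 × (0.4202 − 0.1116) / (0.51 × 2.6) = 0.55 × 0.2328 = 0.1280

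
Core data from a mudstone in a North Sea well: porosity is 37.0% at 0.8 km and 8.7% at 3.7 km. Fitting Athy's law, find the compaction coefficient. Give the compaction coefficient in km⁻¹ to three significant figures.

Athy: φ(z) = φ₀ e^(−βz) ⇒ φ₁/φ₂ = e^{β(z₂−z₁)} ⇒ β = ln(φ₁/φ₂)/(z₂−z₁)
β = ln(0.37/0.087) / (3.7 − 0.8) = ln(4.253) / 2.9 = 1.4476 / 2.9 = 0.4992 km⁻¹

0.499 km⁻¹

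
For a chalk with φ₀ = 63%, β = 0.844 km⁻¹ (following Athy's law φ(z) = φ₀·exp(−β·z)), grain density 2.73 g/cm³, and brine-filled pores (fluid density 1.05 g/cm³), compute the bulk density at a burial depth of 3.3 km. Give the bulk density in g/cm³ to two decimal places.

Porosity at depth: φ = 0.63·exp(−0.844×3.3) = 0.63×0.0617 = 0.0389
Bulk density: ρ_b = (1−φ)ρ_g + φ·ρ_f = 0.9611×2.73 + 0.0389×1.05
       = 2.624 + 0.041 = 2.665 g/cm³

2.66 g/cm³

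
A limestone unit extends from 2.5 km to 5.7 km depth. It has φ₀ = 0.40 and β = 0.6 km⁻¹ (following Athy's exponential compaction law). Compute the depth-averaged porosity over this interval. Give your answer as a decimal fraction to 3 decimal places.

0.040

⟨φ⟩ = (1/(z₂−z₁)) ∫ φ₀ e^(−βz) dz = φ₀·(e^(−β·z₁) − e^(−β·z₂)) / (β·(z₂−z₁))
e^(−0.6×2.5) = 0.2231; e^(−0.6×5.7) = 0.0327
⟨φ⟩ = 0.4 × (0.2231 − 0.0327) / (0.6 × 3.2) = 0.4 × 0.0992 = 0.0397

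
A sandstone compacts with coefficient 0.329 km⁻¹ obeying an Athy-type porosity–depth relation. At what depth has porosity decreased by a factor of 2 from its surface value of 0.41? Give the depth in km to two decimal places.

n/n₀ = 1/2 ⇒ exp(−c·z) = 1/2 ⇒ z = ln(2) / c
z = 0.6931 / 0.329 = 2.107 km

2.11 km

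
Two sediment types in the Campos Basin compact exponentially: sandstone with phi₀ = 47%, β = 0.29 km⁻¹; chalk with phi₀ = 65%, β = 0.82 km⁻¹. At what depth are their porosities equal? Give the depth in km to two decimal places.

0.61 km

Set phi₀ₐ e^(−βₐz) = phi₀ᵦ e^(−βᵦz) ⇒ ln(phi₀ₐ/phi₀ᵦ) = (βₐ − βᵦ)·z
z = ln(0.47/0.65) / (0.29 − 0.82) = -0.3242 / -0.53 = 0.612 km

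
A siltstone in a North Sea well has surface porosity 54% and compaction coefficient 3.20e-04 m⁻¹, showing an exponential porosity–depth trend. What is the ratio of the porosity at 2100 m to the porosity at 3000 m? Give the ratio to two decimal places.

Working in km (1 km = 1000 m; k in km⁻¹ = k in m⁻¹ × 1000):
φ(z₁)/φ(z₂) = e^(−k·z₁)/e^(−k·z₂) = e^{k(z₂−z₁)}
= exp(0.32 × 0.9) = exp(0.288) = 1.3338

1.33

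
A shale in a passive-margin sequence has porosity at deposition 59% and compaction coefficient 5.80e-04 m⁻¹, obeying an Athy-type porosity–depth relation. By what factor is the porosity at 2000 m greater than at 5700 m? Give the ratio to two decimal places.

8.55

Working in km (1 km = 1000 m; k in km⁻¹ = k in m⁻¹ × 1000):
φ(Z₁)/φ(Z₂) = e^(−k·Z₁)/e^(−k·Z₂) = e^{k(Z₂−Z₁)}
= exp(0.58 × 3.7) = exp(2.146) = 8.5506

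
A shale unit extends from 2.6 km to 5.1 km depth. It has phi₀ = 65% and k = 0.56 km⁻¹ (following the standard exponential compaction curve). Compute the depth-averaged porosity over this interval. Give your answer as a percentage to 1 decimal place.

8.2%

⟨phi⟩ = (1/(z₂−z₁)) ∫ phi₀ e^(−kz) dz = phi₀·(e^(−k·z₁) − e^(−k·z₂)) / (k·(z₂−z₁))
e^(−0.56×2.6) = 0.2332; e^(−0.56×5.1) = 0.0575
⟨phi⟩ = 0.65 × (0.2332 − 0.0575) / (0.56 × 2.5) = 0.65 × 0.1255 = 0.0816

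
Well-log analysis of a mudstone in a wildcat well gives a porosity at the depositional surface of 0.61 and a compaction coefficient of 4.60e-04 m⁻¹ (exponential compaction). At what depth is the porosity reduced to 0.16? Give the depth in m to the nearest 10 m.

2910 m

Working in km (1 km = 1000 m; k in km⁻¹ = k in m⁻¹ × 1000):
Invert Athy's law: z = ln(n₀/n) / k
z = ln(0.61/0.16) / 0.46 = ln(3.812) / 0.46 = 1.3383 / 0.46 = 2.909 km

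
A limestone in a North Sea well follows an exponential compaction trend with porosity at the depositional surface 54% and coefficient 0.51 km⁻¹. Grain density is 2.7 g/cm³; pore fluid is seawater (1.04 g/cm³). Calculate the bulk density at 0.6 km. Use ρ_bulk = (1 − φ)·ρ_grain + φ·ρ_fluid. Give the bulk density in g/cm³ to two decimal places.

2.04 g/cm³

Porosity at depth: φ = 0.54·exp(−0.51×0.6) = 0.54×0.7364 = 0.3976
Bulk density: ρ_b = (1−φ)ρ_g + φ·ρ_f = 0.6024×2.7 + 0.3976×1.04
       = 1.626 + 0.414 = 2.040 g/cm³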